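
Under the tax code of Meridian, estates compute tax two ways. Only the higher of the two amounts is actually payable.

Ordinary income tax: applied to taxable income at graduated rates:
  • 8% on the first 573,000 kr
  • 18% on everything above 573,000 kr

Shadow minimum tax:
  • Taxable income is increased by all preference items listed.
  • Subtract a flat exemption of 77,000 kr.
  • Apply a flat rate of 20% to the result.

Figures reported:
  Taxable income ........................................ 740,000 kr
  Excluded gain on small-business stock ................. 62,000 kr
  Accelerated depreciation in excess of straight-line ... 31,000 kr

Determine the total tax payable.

151,200 kr

Shadow minimum tax:
  Adjusted income: 740,000 kr + 62,000 kr + 31,000 kr = 833,000 kr
  Less exemption 77,000 kr → base 756,000 kr
  756,000 kr × 20% = 151,200 kr

Ordinary income tax:
  573,000 kr × 8% = 45,840 kr
  167,000 kr × 18% = 30,060 kr
  → 75,900 kr

151,200 kr > 75,900 kr, so the shadow minimum tax is the binding amount.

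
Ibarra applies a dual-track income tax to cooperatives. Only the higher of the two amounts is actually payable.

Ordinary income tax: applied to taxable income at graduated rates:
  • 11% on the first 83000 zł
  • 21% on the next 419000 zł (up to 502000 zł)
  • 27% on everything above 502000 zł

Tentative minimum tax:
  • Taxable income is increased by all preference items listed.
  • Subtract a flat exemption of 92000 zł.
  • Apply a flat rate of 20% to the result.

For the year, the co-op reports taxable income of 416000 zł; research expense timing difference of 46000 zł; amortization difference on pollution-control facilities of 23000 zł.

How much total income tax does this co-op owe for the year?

79060 zł

Tentative minimum tax:
  Adjusted income: 416000 zł + 46000 zł + 23000 zł = 485000 zł
  Less exemption 92000 zł → base 393000 zł
  393000 zł × 20% = 78600 zł

Ordinary income tax:
  83000 zł × 11% = 9130 zł
  333000 zł × 21% = 69930 zł
  → 79060 zł

79060 zł > 78600 zł, so the ordinary income tax governs.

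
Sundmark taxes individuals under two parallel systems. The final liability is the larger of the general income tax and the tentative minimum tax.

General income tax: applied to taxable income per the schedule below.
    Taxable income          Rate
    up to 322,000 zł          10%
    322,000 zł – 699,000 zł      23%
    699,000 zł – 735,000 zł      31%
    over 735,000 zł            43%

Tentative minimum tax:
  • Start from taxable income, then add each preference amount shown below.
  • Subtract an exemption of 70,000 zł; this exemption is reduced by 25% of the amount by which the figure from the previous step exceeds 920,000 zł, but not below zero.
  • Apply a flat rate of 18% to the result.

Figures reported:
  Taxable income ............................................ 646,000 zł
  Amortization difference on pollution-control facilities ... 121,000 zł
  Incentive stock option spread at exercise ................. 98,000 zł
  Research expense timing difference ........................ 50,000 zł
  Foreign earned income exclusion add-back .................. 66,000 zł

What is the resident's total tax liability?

166,725 zł

General income tax:
  322,000 zł × 10% = 32,200 zł
  324,000 zł × 23% = 74,520 zł
  → 106,720 zł

Tentative minimum tax:
  Adjusted income: 646,000 zł + 121,000 zł + 98,000 zł + 50,000 zł + 66,000 zł = 981,000 zł
  Exemption: 70,000 zł − 25% × (981,000 zł − 920,000 zł) = 70,000 zł − 15,250 zł = 54,750 zł
  Base: 981,000 zł − 54,750 zł = 926,250 zł
  926,250 zł × 18% = 166,725 zł

166,725 zł > 106,720 zł, so the tentative minimum tax is the binding amount.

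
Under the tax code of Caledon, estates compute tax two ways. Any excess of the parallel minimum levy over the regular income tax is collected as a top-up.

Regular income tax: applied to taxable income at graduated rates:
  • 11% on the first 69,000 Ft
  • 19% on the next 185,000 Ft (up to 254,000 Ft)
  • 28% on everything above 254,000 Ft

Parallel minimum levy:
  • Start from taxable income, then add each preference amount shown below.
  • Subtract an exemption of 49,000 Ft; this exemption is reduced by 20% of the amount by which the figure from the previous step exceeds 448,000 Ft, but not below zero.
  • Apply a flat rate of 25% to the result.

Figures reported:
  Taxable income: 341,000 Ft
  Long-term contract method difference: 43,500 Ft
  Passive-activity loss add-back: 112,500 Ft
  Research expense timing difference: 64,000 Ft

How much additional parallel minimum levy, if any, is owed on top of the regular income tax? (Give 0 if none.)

Regular income tax:
  69,000 Ft × 11% = 7,590 Ft
  185,000 Ft × 19% = 35,150 Ft
  87,000 Ft × 28% = 24,360 Ft
  → 67,100 Ft

Parallel minimum levy:
  Adjusted income: 341,000 Ft + 43,500 Ft + 112,500 Ft + 64,000 Ft = 561,000 Ft
  Exemption: 49,000 Ft − 20% × (561,000 Ft − 448,000 Ft) = 49,000 Ft − 22,600 Ft = 26,400 Ft
  Base: 561,000 Ft − 26,400 Ft = 534,600 Ft
  534,600 Ft × 25% = 133,650 Ft

Excess of parallel minimum levy over regular income tax: 133,650 Ft − 67,100 Ft = 66,550 Ft.

66,550 Ft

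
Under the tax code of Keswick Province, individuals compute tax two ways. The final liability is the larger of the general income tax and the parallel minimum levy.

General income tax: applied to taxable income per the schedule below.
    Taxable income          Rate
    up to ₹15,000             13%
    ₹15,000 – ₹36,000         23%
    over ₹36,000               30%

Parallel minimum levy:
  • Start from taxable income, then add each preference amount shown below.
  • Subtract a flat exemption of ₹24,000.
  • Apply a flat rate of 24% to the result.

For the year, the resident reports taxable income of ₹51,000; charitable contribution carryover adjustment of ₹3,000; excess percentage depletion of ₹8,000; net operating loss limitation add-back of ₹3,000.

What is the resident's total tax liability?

₹11,280

General income tax:
  ₹15,000 × 13% = ₹1,950
  ₹21,000 × 23% = ₹4,830
  ₹15,000 × 30% = ₹4,500
  → ₹11,280

Parallel minimum levy:
  Adjusted income: ₹51,000 + ₹3,000 + ₹8,000 + ₹3,000 = ₹65,000
  Less exemption ₹24,000 → base ₹41,000
  ₹41,000 × 24% = ₹9,840

₹11,280 > ₹9,840, so the general income tax governs.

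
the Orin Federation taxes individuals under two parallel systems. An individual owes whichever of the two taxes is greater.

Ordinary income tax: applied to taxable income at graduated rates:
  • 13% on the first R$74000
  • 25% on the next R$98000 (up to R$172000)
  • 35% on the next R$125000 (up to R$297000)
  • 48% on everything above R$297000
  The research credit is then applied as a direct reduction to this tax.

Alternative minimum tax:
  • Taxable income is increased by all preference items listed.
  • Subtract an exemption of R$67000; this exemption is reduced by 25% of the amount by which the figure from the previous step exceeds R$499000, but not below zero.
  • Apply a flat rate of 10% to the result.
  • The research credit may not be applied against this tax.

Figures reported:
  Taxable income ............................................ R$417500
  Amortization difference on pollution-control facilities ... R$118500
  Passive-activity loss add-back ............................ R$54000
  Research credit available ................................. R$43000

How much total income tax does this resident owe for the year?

R$92710

Alternative minimum tax:
  Adjusted income: R$417500 + R$118500 + R$54000 = R$590000
  Exemption: R$67000 − 25% × (R$590000 − R$499000) = R$67000 − R$22750 = R$44250
  Base: R$590000 − R$44250 = R$545750
  R$545750 × 10% = R$54575

Ordinary income tax:
  R$74000 × 13% = R$9620
  R$98000 × 25% = R$24500
  R$125000 × 35% = R$43750
  R$120500 × 48% = R$57840
  → R$135710
  Less research credit R$43000 → R$92710

R$92710 > R$54575, so the ordinary income tax governs.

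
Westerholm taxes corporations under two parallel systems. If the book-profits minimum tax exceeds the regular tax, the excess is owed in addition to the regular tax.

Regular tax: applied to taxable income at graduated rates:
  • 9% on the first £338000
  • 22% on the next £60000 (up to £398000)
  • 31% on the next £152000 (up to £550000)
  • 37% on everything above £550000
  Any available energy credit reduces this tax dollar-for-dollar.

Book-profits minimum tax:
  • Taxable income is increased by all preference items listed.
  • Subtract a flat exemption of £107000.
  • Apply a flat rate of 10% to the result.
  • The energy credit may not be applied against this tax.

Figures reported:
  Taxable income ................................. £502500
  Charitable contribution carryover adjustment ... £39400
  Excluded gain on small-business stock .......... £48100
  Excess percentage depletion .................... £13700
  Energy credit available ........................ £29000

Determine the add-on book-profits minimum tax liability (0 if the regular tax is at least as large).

Regular tax:
  £338000 × 9% = £30420
  £60000 × 22% = £13200
  £104500 × 31% = £32395
  → £76015
  Less energy credit £29000 → £47015

Book-profits minimum tax:
  Adjusted income: £502500 + £39400 + £48100 + £13700 = £603700
  Less exemption £107000 → base £496700
  £496700 × 10% = £49670

Excess of book-profits minimum tax over regular tax: £49670 − £47015 = £2655.

£2655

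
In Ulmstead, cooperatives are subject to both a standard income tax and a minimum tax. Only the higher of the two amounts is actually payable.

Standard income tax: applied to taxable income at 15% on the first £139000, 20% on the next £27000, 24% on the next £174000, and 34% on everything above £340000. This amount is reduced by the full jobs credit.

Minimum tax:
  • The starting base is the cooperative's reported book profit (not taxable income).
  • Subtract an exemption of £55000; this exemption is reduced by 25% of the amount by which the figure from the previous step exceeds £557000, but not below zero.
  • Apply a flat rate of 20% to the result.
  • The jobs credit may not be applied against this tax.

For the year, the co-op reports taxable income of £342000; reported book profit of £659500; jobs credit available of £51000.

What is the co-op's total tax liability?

£126025

Standard income tax:
  £139000 × 15% = £20850
  £27000 × 20% = £5400
  £174000 × 24% = £41760
  £2000 × 34% = £680
  → £68690
  Less jobs credit £51000 → £17690

Minimum tax:
  Base (reported book profit): £659500
  Exemption: £55000 − 25% × (£659500 − £557000) = £55000 − £25625 = £29375
  Base: £659500 − £29375 = £630125
  £630125 × 20% = £126025

£126025 > £17690, so the minimum tax is the binding amount.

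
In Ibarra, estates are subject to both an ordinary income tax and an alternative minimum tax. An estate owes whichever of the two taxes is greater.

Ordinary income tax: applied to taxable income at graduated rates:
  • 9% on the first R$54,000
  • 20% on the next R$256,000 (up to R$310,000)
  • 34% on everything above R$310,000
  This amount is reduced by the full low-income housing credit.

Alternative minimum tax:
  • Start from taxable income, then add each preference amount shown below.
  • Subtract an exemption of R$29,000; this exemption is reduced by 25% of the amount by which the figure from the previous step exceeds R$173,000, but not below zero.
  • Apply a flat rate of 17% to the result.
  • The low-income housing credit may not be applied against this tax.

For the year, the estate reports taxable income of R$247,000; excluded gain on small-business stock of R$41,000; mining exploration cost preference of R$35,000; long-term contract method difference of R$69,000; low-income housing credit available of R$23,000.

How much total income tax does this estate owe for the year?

Ordinary income tax:
  R$54,000 × 9% = R$4,860
  R$193,000 × 20% = R$38,600
  → R$43,460
  Less low-income housing credit R$23,000 → R$20,460

Alternative minimum tax:
  Adjusted income: R$247,000 + R$41,000 + R$35,000 + R$69,000 = R$392,000
  Exemption: 25% × (R$392,000 − R$173,000) = R$54,750 ≥ R$29,000, so the exemption is fully phased out
  Base: R$392,000 − R$0 = R$392,000
  R$392,000 × 17% = R$66,640

R$66,640 > R$20,460, so the alternative minimum tax is the binding amount.

R$66,640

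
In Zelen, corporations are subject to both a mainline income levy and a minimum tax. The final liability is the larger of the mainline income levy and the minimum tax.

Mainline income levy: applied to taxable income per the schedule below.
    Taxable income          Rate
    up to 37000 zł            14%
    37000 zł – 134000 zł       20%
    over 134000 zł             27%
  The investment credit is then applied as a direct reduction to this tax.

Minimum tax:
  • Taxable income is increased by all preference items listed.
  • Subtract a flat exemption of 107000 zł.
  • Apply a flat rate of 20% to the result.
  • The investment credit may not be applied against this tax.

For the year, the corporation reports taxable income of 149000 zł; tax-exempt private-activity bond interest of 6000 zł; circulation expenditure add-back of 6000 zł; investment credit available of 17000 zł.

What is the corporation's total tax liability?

11630 zł

Minimum tax:
  Adjusted income: 149000 zł + 6000 zł + 6000 zł = 161000 zł
  Less exemption 107000 zł → base 54000 zł
  54000 zł × 20% = 10800 zł

Mainline income levy:
  37000 zł × 14% = 5180 zł
  97000 zł × 20% = 19400 zł
  15000 zł × 27% = 4050 zł
  → 28630 zł
  Less investment credit 17000 zł → 11630 zł

11630 zł > 10800 zł, so the mainline income levy governs.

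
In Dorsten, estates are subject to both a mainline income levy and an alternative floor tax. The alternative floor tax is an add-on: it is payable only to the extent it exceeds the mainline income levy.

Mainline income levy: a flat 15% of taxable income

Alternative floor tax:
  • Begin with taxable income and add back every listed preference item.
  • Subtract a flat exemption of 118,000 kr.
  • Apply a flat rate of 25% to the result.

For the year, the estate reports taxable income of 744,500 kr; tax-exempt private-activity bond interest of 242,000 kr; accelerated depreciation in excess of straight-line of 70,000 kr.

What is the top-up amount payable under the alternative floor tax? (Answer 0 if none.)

122,950 kr

Alternative floor tax:
  Adjusted income: 744,500 kr + 242,000 kr + 70,000 kr = 1,056,500 kr
  Less exemption 118,000 kr → base 938,500 kr
  938,500 kr × 25% = 234,625 kr

Mainline income levy:
  744,500 kr × 15% = 111,675 kr

Excess of alternative floor tax over mainline income levy: 234,625 kr − 111,675 kr = 122,950 kr.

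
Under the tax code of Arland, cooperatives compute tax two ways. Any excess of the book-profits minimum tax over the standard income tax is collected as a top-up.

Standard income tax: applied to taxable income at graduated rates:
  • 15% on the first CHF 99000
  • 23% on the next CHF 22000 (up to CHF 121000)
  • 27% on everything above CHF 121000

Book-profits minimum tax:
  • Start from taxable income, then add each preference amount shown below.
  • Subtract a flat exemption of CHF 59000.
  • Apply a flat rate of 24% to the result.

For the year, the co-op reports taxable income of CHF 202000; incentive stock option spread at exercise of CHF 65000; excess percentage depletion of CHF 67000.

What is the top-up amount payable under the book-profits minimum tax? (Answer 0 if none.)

CHF 24220

Book-profits minimum tax:
  Adjusted income: CHF 202000 + CHF 65000 + CHF 67000 = CHF 334000
  Less exemption CHF 59000 → base CHF 275000
  CHF 275000 × 24% = CHF 66000

Standard income tax:
  CHF 99000 × 15% = CHF 14850
  CHF 22000 × 23% = CHF 5060
  CHF 81000 × 27% = CHF 21870
  → CHF 41780

Excess of book-profits minimum tax over standard income tax: CHF 66000 − CHF 41780 = CHF 24220.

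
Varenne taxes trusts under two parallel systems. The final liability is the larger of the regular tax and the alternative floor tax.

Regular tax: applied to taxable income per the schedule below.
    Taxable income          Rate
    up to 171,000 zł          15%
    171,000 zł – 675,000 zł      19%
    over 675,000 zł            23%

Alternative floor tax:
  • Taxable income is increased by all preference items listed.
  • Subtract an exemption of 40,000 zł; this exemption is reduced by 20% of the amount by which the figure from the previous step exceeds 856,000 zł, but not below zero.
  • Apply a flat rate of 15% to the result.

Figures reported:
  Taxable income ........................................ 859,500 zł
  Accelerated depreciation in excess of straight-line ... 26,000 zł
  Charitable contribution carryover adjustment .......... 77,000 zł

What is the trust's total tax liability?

Regular tax:
  171,000 zł × 15% = 25,650 zł
  504,000 zł × 19% = 95,760 zł
  184,500 zł × 23% = 42,435 zł
  → 163,845 zł

Alternative floor tax:
  Adjusted income: 859,500 zł + 26,000 zł + 77,000 zł = 962,500 zł
  Exemption: 40,000 zł − 20% × (962,500 zł − 856,000 zł) = 40,000 zł − 21,300 zł = 18,700 zł
  Base: 962,500 zł − 18,700 zł = 943,800 zł
  943,800 zł × 15% = 141,570 zł

163,845 zł > 141,570 zł, so the regular tax governs.

163,845 zł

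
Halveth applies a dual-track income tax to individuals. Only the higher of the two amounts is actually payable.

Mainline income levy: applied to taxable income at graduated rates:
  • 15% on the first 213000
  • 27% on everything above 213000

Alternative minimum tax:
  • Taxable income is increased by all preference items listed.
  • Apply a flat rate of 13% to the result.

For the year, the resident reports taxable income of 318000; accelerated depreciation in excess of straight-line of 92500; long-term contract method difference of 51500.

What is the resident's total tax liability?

Mainline income levy:
  213000 × 15% = 31950
  105000 × 27% = 28350
  → 60300

Alternative minimum tax:
  Adjusted income: 318000 + 92500 + 51500 = 462000
  462000 × 13% = 60060

60300 > 60060, so the mainline income levy governs.

60300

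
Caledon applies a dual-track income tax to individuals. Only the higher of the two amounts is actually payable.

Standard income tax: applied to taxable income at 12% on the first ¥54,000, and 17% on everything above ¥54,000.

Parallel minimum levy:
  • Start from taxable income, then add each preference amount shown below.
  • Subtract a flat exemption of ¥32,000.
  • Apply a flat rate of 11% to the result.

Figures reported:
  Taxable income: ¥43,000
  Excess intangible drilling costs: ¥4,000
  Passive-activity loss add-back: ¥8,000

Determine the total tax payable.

Parallel minimum levy:
  Adjusted income: ¥43,000 + ¥4,000 + ¥8,000 = ¥55,000
  Less exemption ¥32,000 → base ¥23,000
  ¥23,000 × 11% = ¥2,530

Standard income tax:
  ¥43,000 × 12% = ¥5,160

¥5,160 > ¥2,530, so the standard income tax governs.

¥5,160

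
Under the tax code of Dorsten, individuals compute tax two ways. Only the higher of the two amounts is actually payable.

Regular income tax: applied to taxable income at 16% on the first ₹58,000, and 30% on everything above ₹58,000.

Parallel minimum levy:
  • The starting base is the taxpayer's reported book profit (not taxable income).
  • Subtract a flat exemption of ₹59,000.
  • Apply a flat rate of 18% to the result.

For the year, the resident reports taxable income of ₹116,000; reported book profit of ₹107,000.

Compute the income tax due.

₹26,680

Regular income tax:
  ₹58,000 × 16% = ₹9,280
  ₹58,000 × 30% = ₹17,400
  → ₹26,680

Parallel minimum levy:
  Base (reported book profit): ₹107,000
  Less exemption ₹59,000 → base ₹48,000
  ₹48,000 × 18% = ₹8,640

₹26,680 > ₹8,640, so the regular income tax governs.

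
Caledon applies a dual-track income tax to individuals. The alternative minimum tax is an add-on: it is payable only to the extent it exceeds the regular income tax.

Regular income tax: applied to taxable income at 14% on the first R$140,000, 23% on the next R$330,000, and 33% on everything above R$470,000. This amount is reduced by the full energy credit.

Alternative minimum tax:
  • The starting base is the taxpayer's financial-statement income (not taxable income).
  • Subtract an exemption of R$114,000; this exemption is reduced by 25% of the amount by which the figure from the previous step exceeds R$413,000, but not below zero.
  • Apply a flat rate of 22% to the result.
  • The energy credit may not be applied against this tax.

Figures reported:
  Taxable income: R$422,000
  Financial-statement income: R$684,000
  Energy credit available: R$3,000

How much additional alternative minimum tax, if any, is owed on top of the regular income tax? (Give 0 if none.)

Regular income tax:
  R$140,000 × 14% = R$19,600
  R$282,000 × 23% = R$64,860
  → R$84,460
  Less energy credit R$3,000 → R$81,460

Alternative minimum tax:
  Base (financial-statement income): R$684,000
  Exemption: R$114,000 − 25% × (R$684,000 − R$413,000) = R$114,000 − R$67,750 = R$46,250
  Base: R$684,000 − R$46,250 = R$637,750
  R$637,750 × 22% = R$140,305

Excess of alternative minimum tax over regular income tax: R$140,305 − R$81,460 = R$58,845.

R$58,845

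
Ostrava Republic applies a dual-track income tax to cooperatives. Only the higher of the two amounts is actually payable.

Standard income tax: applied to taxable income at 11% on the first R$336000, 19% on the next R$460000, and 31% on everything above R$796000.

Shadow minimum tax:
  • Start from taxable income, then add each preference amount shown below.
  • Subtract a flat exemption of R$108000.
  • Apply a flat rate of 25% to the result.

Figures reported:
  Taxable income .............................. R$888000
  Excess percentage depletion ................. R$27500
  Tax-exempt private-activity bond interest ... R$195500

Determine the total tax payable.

Shadow minimum tax:
  Adjusted income: R$888000 + R$27500 + R$195500 = R$1111000
  Less exemption R$108000 → base R$1003000
  R$1003000 × 25% = R$250750

Standard income tax:
  R$336000 × 11% = R$36960
  R$460000 × 19% = R$87400
  R$92000 × 31% = R$28520
  → R$152880

R$250750 > R$152880, so the shadow minimum tax is the binding amount.

R$250750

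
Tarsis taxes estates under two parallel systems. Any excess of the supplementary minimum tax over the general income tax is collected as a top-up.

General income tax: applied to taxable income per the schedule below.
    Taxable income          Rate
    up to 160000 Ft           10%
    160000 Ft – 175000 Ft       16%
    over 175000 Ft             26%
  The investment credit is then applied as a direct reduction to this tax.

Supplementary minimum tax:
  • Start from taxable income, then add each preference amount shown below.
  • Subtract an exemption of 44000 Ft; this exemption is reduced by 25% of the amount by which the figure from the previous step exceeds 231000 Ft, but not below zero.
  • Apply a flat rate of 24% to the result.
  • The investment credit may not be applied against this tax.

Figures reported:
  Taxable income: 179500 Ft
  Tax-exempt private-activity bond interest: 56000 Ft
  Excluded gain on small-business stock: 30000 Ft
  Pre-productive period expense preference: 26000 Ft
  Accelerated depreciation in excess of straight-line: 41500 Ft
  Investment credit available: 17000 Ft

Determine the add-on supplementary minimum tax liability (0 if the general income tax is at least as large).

72910 Ft

General income tax:
  160000 Ft × 10% = 16000 Ft
  15000 Ft × 16% = 2400 Ft
  4500 Ft × 26% = 1170 Ft
  → 19570 Ft
  Less investment credit 17000 Ft → 2570 Ft

Supplementary minimum tax:
  Adjusted income: 179500 Ft + 56000 Ft + 30000 Ft + 26000 Ft + 41500 Ft = 333000 Ft
  Exemption: 44000 Ft − 25% × (333000 Ft − 231000 Ft) = 44000 Ft − 25500 Ft = 18500 Ft
  Base: 333000 Ft − 18500 Ft = 314500 Ft
  314500 Ft × 24% = 75480 Ft

Excess of supplementary minimum tax over general income tax: 75480 Ft − 2570 Ft = 72910 Ft.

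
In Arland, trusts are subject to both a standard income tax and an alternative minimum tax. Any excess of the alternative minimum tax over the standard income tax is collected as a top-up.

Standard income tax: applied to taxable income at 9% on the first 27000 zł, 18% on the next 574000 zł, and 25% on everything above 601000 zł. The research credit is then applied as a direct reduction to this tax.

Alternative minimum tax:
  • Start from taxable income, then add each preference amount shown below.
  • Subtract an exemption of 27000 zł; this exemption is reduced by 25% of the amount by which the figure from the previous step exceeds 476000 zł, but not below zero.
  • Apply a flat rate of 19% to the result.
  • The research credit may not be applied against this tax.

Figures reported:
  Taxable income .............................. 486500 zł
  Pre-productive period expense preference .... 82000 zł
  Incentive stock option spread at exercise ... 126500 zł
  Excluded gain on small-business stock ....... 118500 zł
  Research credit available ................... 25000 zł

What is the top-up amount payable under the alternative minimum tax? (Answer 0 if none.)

Alternative minimum tax:
  Adjusted income: 486500 zł + 82000 zł + 126500 zł + 118500 zł = 813500 zł
  Exemption: 25% × (813500 zł − 476000 zł) = 84375 zł ≥ 27000 zł, so the exemption is fully phased out
  Base: 813500 zł − 0 zł = 813500 zł
  813500 zł × 19% = 154565 zł

Standard income tax:
  27000 zł × 9% = 2430 zł
  459500 zł × 18% = 82710 zł
  → 85140 zł
  Less research credit 25000 zł → 60140 zł

Excess of alternative minimum tax over standard income tax: 154565 zł − 60140 zł = 94425 zł.

94425 zł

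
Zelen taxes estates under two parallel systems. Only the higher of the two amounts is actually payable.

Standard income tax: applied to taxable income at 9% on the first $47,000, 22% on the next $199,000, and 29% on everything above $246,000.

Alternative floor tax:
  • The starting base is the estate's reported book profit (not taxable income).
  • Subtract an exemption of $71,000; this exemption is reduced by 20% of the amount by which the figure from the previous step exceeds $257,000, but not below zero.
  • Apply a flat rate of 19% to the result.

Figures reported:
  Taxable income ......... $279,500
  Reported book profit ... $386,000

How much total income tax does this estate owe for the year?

$64,752

Alternative floor tax:
  Base (reported book profit): $386,000
  Exemption: $71,000 − 20% × ($386,000 − $257,000) = $71,000 − $25,800 = $45,200
  Base: $386,000 − $45,200 = $340,800
  $340,800 × 19% = $64,752

Standard income tax:
  $47,000 × 9% = $4,230
  $199,000 × 22% = $43,780
  $33,500 × 29% = $9,715
  → $57,725

$64,752 > $57,725, so the alternative floor tax is the binding amount.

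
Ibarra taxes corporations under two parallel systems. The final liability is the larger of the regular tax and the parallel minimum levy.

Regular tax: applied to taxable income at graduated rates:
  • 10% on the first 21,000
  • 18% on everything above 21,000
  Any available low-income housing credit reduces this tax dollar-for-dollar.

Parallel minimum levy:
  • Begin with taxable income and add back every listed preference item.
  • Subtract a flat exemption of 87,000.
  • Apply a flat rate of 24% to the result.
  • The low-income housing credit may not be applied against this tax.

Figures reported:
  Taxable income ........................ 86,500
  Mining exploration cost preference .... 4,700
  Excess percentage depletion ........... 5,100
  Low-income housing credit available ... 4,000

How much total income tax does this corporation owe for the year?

Parallel minimum levy:
  Adjusted income: 86,500 + 4,700 + 5,100 = 96,300
  Less exemption 87,000 → base 9,300
  9,300 × 24% = 2,232

Regular tax:
  21,000 × 10% = 2,100
  65,500 × 18% = 11,790
  → 13,890
  Less low-income housing credit 4,000 → 9,890

9,890 > 2,232, so the regular tax governs.

9,890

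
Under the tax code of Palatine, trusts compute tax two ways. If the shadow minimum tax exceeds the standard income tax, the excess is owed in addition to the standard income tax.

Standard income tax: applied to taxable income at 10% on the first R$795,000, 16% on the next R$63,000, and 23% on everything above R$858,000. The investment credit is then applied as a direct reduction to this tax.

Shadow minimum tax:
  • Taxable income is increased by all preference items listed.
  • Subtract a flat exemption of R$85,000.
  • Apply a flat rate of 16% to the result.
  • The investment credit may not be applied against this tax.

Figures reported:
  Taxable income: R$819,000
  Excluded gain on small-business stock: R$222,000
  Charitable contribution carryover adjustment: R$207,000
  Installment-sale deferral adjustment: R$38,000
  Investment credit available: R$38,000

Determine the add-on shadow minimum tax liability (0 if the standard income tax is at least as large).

R$146,820

Shadow minimum tax:
  Adjusted income: R$819,000 + R$222,000 + R$207,000 + R$38,000 = R$1,286,000
  Less exemption R$85,000 → base R$1,201,000
  R$1,201,000 × 16% = R$192,160

Standard income tax:
  R$795,000 × 10% = R$79,500
  R$24,000 × 16% = R$3,840
  → R$83,340
  Less investment credit R$38,000 → R$45,340

Excess of shadow minimum tax over standard income tax: R$192,160 − R$45,340 = R$146,820.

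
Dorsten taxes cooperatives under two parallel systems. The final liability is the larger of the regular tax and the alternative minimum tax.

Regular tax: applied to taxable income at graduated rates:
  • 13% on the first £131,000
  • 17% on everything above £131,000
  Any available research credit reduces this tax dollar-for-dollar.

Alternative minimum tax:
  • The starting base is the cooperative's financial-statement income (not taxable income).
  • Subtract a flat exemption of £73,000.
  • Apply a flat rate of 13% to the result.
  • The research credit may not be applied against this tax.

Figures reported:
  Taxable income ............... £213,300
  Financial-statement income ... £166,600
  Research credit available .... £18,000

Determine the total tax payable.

£13,021

Alternative minimum tax:
  Base (financial-statement income): £166,600
  Less exemption £73,000 → base £93,600
  £93,600 × 13% = £12,168

Regular tax:
  £131,000 × 13% = £17,030
  £82,300 × 17% = £13,991
  → £31,021
  Less research credit £18,000 → £13,021

£13,021 > £12,168, so the regular tax governs.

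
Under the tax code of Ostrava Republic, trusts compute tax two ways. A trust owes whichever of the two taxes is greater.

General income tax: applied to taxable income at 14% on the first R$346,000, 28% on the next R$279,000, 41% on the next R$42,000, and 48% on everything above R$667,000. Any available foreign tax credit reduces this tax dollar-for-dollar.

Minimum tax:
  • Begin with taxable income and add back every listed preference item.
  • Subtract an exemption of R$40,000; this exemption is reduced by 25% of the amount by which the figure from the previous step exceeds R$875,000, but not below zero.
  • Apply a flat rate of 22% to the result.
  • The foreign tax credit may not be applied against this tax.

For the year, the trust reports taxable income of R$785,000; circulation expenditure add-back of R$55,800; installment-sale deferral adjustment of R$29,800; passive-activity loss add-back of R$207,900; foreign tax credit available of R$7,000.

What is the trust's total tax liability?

R$237,270

Minimum tax:
  Adjusted income: R$785,000 + R$55,800 + R$29,800 + R$207,900 = R$1,078,500
  Exemption: 25% × (R$1,078,500 − R$875,000) = R$50,875 ≥ R$40,000, so the exemption is fully phased out
  Base: R$1,078,500 − R$0 = R$1,078,500
  R$1,078,500 × 22% = R$237,270

General income tax:
  R$346,000 × 14% = R$48,440
  R$279,000 × 28% = R$78,120
  R$42,000 × 41% = R$17,220
  R$118,000 × 48% = R$56,640
  → R$200,420
  Less foreign tax credit R$7,000 → R$193,420

R$237,270 > R$193,420, so the minimum tax is the binding amount.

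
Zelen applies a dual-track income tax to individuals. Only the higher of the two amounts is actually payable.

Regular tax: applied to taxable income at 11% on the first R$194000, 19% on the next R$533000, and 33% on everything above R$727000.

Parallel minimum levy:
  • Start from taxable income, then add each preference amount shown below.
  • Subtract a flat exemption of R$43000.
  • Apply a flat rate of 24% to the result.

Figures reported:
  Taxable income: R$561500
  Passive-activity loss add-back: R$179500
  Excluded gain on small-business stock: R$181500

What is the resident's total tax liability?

Regular tax:
  R$194000 × 11% = R$21340
  R$367500 × 19% = R$69825
  → R$91165

Parallel minimum levy:
  Adjusted income: R$561500 + R$179500 + R$181500 = R$922500
  Less exemption R$43000 → base R$879500
  R$879500 × 24% = R$211080

R$211080 > R$91165, so the parallel minimum levy is the binding amount.

R$211080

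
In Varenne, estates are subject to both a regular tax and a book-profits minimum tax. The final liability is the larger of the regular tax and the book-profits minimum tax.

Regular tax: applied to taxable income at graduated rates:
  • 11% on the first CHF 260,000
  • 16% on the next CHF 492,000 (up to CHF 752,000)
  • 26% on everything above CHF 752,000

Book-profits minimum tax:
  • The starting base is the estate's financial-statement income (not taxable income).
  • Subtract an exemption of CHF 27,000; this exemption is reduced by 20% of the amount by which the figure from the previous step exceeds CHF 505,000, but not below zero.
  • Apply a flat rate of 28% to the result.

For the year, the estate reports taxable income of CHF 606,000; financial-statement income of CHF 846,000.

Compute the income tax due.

CHF 236,880

Book-profits minimum tax:
  Base (financial-statement income): CHF 846,000
  Exemption: 20% × (CHF 846,000 − CHF 505,000) = CHF 68,200 ≥ CHF 27,000, so the exemption is fully phased out
  Base: CHF 846,000 − CHF 0 = CHF 846,000
  CHF 846,000 × 28% = CHF 236,880

Regular tax:
  CHF 260,000 × 11% = CHF 28,600
  CHF 346,000 × 16% = CHF 55,360
  → CHF 83,960

CHF 236,880 > CHF 83,960, so the book-profits minimum tax is the binding amount.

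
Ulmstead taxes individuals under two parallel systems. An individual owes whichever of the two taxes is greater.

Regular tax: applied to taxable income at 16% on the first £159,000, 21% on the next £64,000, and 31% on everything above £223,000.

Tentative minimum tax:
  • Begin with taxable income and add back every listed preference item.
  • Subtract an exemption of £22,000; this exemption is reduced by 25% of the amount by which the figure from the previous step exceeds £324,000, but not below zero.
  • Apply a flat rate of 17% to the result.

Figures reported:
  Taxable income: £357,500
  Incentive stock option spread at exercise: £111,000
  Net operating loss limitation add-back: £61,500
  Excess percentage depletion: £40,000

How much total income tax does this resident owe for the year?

£96,900

Tentative minimum tax:
  Adjusted income: £357,500 + £111,000 + £61,500 + £40,000 = £570,000
  Exemption: 25% × (£570,000 − £324,000) = £61,500 ≥ £22,000, so the exemption is fully phased out
  Base: £570,000 − £0 = £570,000
  £570,000 × 17% = £96,900

Regular tax:
  £159,000 × 16% = £25,440
  £64,000 × 21% = £13,440
  £134,500 × 31% = £41,695
  → £80,575

£96,900 > £80,575, so the tentative minimum tax is the binding amount.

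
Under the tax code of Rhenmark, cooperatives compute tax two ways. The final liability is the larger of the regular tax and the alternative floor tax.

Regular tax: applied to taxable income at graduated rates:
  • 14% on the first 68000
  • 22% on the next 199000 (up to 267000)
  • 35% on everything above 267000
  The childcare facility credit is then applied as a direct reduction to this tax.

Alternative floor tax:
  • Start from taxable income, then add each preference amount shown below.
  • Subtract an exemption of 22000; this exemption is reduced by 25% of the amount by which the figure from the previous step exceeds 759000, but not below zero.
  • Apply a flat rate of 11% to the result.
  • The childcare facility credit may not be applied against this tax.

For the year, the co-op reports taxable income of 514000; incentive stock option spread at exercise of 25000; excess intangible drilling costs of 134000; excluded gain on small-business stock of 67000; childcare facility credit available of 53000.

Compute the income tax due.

86750

Alternative floor tax:
  Adjusted income: 514000 + 25000 + 134000 + 67000 = 740000
  Exemption: 740000 ≤ 759000, so full 22000 applies
  Base: 740000 − 22000 = 718000
  718000 × 11% = 78980

Regular tax:
  68000 × 14% = 9520
  199000 × 22% = 43780
  247000 × 35% = 86450
  → 139750
  Less childcare facility credit 53000 → 86750

86750 > 78980, so the regular tax governs.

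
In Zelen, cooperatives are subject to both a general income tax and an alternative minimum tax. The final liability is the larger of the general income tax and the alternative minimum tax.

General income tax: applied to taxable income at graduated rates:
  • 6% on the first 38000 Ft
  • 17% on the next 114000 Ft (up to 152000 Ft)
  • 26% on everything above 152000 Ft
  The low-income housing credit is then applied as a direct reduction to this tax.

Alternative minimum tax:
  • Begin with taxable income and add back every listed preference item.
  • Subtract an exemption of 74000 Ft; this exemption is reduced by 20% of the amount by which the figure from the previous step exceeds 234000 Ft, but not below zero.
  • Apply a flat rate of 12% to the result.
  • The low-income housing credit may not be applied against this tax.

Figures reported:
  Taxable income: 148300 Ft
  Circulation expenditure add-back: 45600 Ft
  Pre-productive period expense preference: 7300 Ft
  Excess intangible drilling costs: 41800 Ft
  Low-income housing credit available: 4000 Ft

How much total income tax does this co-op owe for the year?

20496 Ft

General income tax:
  38000 Ft × 6% = 2280 Ft
  110300 Ft × 17% = 18751 Ft
  → 21031 Ft
  Less low-income housing credit 4000 Ft → 17031 Ft

Alternative minimum tax:
  Adjusted income: 148300 Ft + 45600 Ft + 7300 Ft + 41800 Ft = 243000 Ft
  Exemption: 74000 Ft − 20% × (243000 Ft − 234000 Ft) = 74000 Ft − 1800 Ft = 72200 Ft
  Base: 243000 Ft − 72200 Ft = 170800 Ft
  170800 Ft × 12% = 20496 Ft

20496 Ft > 17031 Ft, so the alternative minimum tax is the binding amount.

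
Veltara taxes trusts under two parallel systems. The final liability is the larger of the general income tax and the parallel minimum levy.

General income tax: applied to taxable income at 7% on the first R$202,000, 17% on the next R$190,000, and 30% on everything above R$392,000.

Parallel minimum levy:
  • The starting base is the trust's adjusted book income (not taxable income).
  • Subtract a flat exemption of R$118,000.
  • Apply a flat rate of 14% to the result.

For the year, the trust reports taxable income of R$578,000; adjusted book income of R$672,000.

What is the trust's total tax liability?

General income tax:
  R$202,000 × 7% = R$14,140
  R$190,000 × 17% = R$32,300
  R$186,000 × 30% = R$55,800
  → R$102,240

Parallel minimum levy:
  Base (adjusted book income): R$672,000
  Less exemption R$118,000 → base R$554,000
  R$554,000 × 14% = R$77,560

R$102,240 > R$77,560, so the general income tax governs.

R$102,240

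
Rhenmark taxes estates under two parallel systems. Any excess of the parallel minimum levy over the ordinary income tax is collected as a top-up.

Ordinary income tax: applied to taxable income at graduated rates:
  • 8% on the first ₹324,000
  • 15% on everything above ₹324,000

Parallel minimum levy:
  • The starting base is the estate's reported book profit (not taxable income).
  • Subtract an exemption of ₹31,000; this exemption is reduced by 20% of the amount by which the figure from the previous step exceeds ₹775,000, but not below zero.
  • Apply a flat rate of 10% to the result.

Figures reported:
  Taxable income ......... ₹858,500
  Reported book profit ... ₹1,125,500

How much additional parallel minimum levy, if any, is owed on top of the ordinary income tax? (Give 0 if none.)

Parallel minimum levy:
  Base (reported book profit): ₹1,125,500
  Exemption: 20% × (₹1,125,500 − ₹775,000) = ₹70,100 ≥ ₹31,000, so the exemption is fully phased out
  Base: ₹1,125,500 − ₹0 = ₹1,125,500
  ₹1,125,500 × 10% = ₹112,550

Ordinary income tax:
  ₹324,000 × 8% = ₹25,920
  ₹534,500 × 15% = ₹80,175
  → ₹106,095

Excess of parallel minimum levy over ordinary income tax: ₹112,550 − ₹106,095 = ₹6,455.

₹6,455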